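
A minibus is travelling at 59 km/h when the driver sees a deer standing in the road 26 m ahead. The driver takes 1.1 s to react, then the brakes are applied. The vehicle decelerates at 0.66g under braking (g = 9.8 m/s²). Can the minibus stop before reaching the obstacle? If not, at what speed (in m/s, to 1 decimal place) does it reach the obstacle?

No — it strikes the obstacle at 12.9 m/s

59 km/h ÷ 3.6 = 16.3889 m/s.
a = 0.66 × 9.8 = 6.468 m/s².
Reaction distance = 16.3889 × 1.1 = 18.028 m.
Braking distance needed to stop: v²/(2a) = 268.596 / 12.936 = 20.763 m, so total needed = 18.028 + 20.763 = 38.791 m > 26 m — it cannot stop.
Distance remaining when braking begins: 26 − 18.028 = 7.972 m.
v² = v₀² − 2a·d = 268.596 − 2 × 6.468 × 7.972 = 165.470 m²/s².
v = √165.470 = 12.864 m/s.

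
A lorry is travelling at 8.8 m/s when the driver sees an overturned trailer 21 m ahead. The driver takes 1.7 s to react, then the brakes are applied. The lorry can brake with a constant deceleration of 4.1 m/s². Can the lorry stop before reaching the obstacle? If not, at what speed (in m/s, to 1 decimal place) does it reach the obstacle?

Reaction distance = 8.8000 × 1.7 = 14.960 m.
Braking distance needed to stop: v²/(2a) = 77.440 / 8.200 = 9.444 m, so total needed = 14.960 + 9.444 = 24.404 m > 21 m — it cannot stop.
Distance remaining when braking begins: 21 − 14.960 = 6.040 m.
v² = v₀² − 2a·d = 77.440 − 2 × 4.100 × 6.040 = 27.912 m²/s².
v = √27.912 = 5.283 m/s.

No — it strikes the obstacle at 5.3 m/s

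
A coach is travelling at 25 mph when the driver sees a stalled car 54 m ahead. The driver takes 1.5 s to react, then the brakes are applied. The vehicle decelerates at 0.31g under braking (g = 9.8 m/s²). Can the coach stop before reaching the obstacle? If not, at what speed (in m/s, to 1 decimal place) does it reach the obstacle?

Yes — it stops about 16.7 m short of the obstacle, so it never reaches it

25 mph × 0.44704 = 11.1760 m/s.
a = 0.31 × 9.8 = 3.038 m/s².
Reaction distance = 11.1760 × 1.5 = 16.764 m.
Braking distance = v²/(2a) = 124.903 / 6.076 = 20.557 m.
Total stopping distance = 16.764 + 20.557 = 37.321 m, vs 54 m available — it stops with 54 − 37.321 = 16.679 m to spare.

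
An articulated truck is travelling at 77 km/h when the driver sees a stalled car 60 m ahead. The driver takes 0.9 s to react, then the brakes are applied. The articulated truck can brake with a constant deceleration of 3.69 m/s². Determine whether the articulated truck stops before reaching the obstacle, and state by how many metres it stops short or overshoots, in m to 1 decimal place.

77 km/h ÷ 3.6 = 21.3889 m/s.
Reaction distance = 21.3889 × 0.9 = 19.250 m.
Braking distance = v²/(2a) = 457.485 / 7.380 = 61.990 m.
Total stopping distance = 19.250 + 61.990 = 81.240 m, vs 60 m available — it cannot stop in time and overshoots by 81.240 − 60 = 21.240 m.

No — it overshoots by 21.2 m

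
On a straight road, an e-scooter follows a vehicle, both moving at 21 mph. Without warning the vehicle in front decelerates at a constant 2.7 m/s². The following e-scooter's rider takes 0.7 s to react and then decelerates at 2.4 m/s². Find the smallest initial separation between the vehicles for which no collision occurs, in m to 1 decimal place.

21 mph × 0.44704 = 9.3878 m/s.
Leader travels v²/(2a_L) = 88.131 / 5.400 = 16.321 m before stopping.
Follower covers v·t_r = 9.3878 × 0.7 = 6.571 m while reacting, then v²/(2a_F) = 88.131 / 4.800 = 18.361 m while braking, for a total of 6.571 + 18.361 = 24.932 m.
Since a_F ≤ a_L and the follower starts braking later, the follower is never slower than the leader, so the closest approach is when both have stopped.
Minimum gap = 24.932 − 16.321 = 8.611 m.

Minimum gap ≈ 8.6 m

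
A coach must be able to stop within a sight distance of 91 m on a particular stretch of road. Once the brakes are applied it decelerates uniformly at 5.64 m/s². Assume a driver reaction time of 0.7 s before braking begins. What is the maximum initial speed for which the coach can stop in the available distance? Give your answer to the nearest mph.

Stopping distance: v·t_r + v²/(2a) = 91 with t_r = 0.7 s and a = 5.640 m/s².
So v² + 7.896 v − 1026.48 = 0.
Positive root: v = −a·t_r + √((a·t_r)² + 2a·d) = −3.948 + √(15.587 + 1026.48) = 28.3331 m/s.
28.3331 m/s ÷ 0.44704 = 63.379 mph.

Maximum speed ≈ 63 mph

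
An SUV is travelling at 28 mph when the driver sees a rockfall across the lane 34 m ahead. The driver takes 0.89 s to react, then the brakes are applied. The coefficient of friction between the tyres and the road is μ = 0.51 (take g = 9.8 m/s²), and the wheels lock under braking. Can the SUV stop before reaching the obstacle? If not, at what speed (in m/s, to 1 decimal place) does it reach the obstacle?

Yes — it stops about 7.2 m short of the obstacle, so it never reaches it

28 mph × 0.44704 = 12.5171 m/s.
a = μg = 0.51 × 9.8 = 4.998 m/s².
Reaction distance = 12.5171 × 0.89 = 11.140 m.
Braking distance = v²/(2a) = 156.678 / 9.996 = 15.674 m.
Total stopping distance = 11.140 + 15.674 = 26.814 m, vs 34 m available — it stops with 34 − 26.814 = 7.186 m to spare.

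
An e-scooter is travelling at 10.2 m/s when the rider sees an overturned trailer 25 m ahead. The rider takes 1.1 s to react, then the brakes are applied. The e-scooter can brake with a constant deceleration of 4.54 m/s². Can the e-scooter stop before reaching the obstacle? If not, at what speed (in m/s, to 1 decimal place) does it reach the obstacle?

Reaction distance = 10.2000 × 1.1 = 11.220 m.
Braking distance = v²/(2a) = 104.040 / 9.080 = 11.458 m.
Total stopping distance = 11.220 + 11.458 = 22.678 m, vs 25 m available — it stops with 25 − 22.678 = 2.322 m to spare.

Yes — it stops about 2.3 m short of the obstacle, so it never reaches it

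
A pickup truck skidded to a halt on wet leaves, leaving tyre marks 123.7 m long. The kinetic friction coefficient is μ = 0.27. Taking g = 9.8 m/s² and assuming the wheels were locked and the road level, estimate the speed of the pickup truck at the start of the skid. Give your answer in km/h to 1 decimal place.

Initial speed ≈ 92.1 km/h

Deceleration a = μg = 0.27 × 9.8 = 2.646 m/s².
v = √(2a·d) = √(2 × 2.646 × 123.7) = √654.620 = 25.5855 m/s.
= 25.5855 × 3.6 = 92.108 km/h.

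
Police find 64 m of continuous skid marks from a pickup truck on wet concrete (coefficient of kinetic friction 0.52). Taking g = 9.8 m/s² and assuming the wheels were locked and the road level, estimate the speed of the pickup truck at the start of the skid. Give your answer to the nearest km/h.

Initial speed ≈ 92 km/h

Deceleration a = μg = 0.52 × 9.8 = 5.096 m/s².
v = √(2a·d) = √(2 × 5.096 × 64) = √652.288 = 25.5399 m/s.
= 25.5399 × 3.6 = 91.944 km/h.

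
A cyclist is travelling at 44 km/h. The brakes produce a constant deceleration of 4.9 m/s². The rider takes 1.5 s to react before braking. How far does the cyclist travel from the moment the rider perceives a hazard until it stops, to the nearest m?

Total stopping distance ≈ 34 m

44 km/h ÷ 3.6 = 12.2222 m/s.
Reaction distance = v·t_r = 12.2222 × 1.5 = 18.333 m.
Braking distance = v²/(2a) = 12.2222² / (2 × 4.900) = 149.382 / 9.800 = 15.243 m.
Total = 18.333 + 15.243 = 33.576 m.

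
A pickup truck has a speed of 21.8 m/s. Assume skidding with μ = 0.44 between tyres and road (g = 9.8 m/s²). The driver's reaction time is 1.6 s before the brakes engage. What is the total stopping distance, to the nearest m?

Total stopping distance ≈ 90 m

a = μg = 0.44 × 9.8 = 4.312 m/s².
Reaction distance = v·t_r = 21.8000 × 1.6 = 34.880 m.
Braking distance = v²/(2a) = 21.8000² / (2 × 4.312) = 475.240 / 8.624 = 55.107 m.
Total = 34.880 + 55.107 = 89.987 m.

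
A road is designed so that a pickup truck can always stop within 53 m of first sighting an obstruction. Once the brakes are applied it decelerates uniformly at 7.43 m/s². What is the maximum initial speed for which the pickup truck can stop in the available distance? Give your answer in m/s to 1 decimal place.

v²/(2a) = d ⇒ v = √(2 × 7.430 × 53) = √787.58 = 28.0639 m/s.

Maximum speed ≈ 28.1 m/s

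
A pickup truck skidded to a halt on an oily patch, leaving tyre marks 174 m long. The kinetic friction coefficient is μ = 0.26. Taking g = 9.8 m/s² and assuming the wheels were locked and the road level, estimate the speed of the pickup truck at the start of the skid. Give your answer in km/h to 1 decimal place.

Initial speed ≈ 107.2 km/h

Deceleration a = μg = 0.26 × 9.8 = 2.548 m/s².
v = √(2a·d) = √(2 × 2.548 × 174) = √886.704 = 29.7776 m/s.
= 29.7776 × 3.6 = 107.199 km/h.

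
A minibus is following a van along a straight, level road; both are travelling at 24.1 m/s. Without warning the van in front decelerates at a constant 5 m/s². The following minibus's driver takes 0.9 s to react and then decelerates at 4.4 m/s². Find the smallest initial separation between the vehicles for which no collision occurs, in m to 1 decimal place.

Minimum gap ≈ 29.6 m

Leader travels v²/(2a_L) = 580.810 / 10.000 = 58.081 m before stopping.
Follower covers v·t_r = 24.1000 × 0.9 = 21.690 m while reacting, then v²/(2a_F) = 580.810 / 8.800 = 66.001 m while braking, for a total of 21.690 + 66.001 = 87.691 m.
Since a_F ≤ a_L and the follower starts braking later, the follower is never slower than the leader, so the closest approach is when both have stopped.
Minimum gap = 87.691 − 58.081 = 29.610 m.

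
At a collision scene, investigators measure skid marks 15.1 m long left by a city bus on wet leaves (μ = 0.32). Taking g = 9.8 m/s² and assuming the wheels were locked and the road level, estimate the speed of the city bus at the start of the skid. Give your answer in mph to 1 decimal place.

Deceleration a = μg = 0.32 × 9.8 = 3.136 m/s².
v = √(2a·d) = √(2 × 3.136 × 15.1) = √94.707 = 9.7318 m/s.
= 9.7318 ÷ 0.44704 = 21.769 mph.

Initial speed ≈ 21.8 mph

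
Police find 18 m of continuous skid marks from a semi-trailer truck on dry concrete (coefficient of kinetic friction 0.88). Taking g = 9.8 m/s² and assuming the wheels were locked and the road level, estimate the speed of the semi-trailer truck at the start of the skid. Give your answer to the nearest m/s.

Deceleration a = μg = 0.88 × 9.8 = 8.624 m/s².
v = √(2a·d) = √(2 × 8.624 × 18) = √310.464 = 17.6200 m/s.

Initial speed ≈ 18 m/s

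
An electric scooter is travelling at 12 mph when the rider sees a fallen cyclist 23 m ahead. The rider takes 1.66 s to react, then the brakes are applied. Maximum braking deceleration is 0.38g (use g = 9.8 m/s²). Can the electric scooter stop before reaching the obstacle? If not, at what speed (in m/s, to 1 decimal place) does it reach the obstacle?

12 mph × 0.44704 = 5.3645 m/s.
a = 0.38 × 9.8 = 3.724 m/s².
Reaction distance = 5.3645 × 1.66 = 8.905 m.
Braking distance = v²/(2a) = 28.778 / 7.448 = 3.864 m.
Total stopping distance = 8.905 + 3.864 = 12.769 m, vs 23 m available — it stops with 23 − 12.769 = 10.231 m to spare.

Yes — it stops about 10.2 m short of the obstacle, so it never reaches it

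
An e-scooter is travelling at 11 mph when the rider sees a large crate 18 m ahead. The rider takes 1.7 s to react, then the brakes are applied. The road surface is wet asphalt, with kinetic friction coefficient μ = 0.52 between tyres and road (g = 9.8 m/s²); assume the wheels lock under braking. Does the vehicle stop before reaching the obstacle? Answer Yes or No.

11 mph × 0.44704 = 4.9174 m/s.
a = μg = 0.52 × 9.8 = 5.096 m/s².
Reaction distance = 4.9174 × 1.7 = 8.360 m.
Braking distance = v²/(2a) = 24.181 / 10.192 = 2.373 m.
Total stopping distance = 8.360 + 2.373 = 10.733 m, vs 18 m available — it stops with 18 − 10.733 = 7.267 m to spare.

Yes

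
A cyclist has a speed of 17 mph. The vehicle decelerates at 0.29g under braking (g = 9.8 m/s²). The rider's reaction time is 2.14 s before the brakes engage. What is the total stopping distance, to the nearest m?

Total stopping distance ≈ 26 m

17 mph × 0.44704 = 7.5997 m/s.
a = 0.29 × 9.8 = 2.842 m/s².
Reaction distance = v·t_r = 7.5997 × 2.14 = 16.263 m.
Braking distance = v²/(2a) = 7.5997² / (2 × 2.842) = 57.755 / 5.684 = 10.161 m.
Total = 16.263 + 10.161 = 26.424 m.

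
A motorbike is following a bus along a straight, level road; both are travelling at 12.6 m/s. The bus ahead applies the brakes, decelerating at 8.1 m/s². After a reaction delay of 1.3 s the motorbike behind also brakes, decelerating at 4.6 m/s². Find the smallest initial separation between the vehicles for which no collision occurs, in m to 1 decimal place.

Leader travels v²/(2a_L) = 158.760 / 16.200 = 9.800 m before stopping.
Follower covers v·t_r = 12.6000 × 1.3 = 16.380 m while reacting, then v²/(2a_F) = 158.760 / 9.200 = 17.257 m while braking, for a total of 16.380 + 17.257 = 33.637 m.
Since a_F ≤ a_L and the follower starts braking later, the follower is never slower than the leader, so the closest approach is when both have stopped.
Minimum gap = 33.637 − 9.800 = 23.837 m.

Minimum gap ≈ 23.8 m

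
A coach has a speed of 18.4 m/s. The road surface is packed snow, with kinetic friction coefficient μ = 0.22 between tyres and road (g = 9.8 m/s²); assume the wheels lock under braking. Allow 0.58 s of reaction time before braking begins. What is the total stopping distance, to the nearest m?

a = μg = 0.22 × 9.8 = 2.156 m/s².
Reaction distance = v·t_r = 18.4000 × 0.58 = 10.672 m.
Braking distance = v²/(2a) = 18.4000² / (2 × 2.156) = 338.560 / 4.312 = 78.516 m.
Total = 10.672 + 78.516 = 89.188 m.

Total stopping distance ≈ 89 m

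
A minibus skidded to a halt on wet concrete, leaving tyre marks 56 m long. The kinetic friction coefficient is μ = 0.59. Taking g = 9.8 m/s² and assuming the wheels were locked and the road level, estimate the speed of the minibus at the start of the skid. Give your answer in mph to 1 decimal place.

Deceleration a = μg = 0.59 × 9.8 = 5.782 m/s².
v = √(2a·d) = √(2 × 5.782 × 56) = √647.584 = 25.4477 m/s.
= 25.4477 ÷ 0.44704 = 56.925 mph.

Initial speed ≈ 56.9 mph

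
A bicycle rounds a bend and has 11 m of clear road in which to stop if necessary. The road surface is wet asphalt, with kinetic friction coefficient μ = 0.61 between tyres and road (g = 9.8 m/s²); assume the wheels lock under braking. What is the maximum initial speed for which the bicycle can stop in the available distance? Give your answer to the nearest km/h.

a = μg = 0.61 × 9.8 = 5.978 m/s².
v²/(2a) = d ⇒ v = √(2 × 5.978 × 11) = √131.52 = 11.4682 m/s.
11.4682 m/s × 3.6 = 41.286 km/h.

Maximum speed ≈ 41 km/h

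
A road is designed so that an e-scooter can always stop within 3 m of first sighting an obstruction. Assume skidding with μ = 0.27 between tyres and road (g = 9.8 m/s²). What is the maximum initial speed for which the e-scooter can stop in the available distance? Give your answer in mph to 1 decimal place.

Maximum speed ≈ 8.9 mph

a = μg = 0.27 × 9.8 = 2.646 m/s².
v²/(2a) = d ⇒ v = √(2 × 2.646 × 3) = √15.88 = 3.9850 m/s.
3.9850 m/s ÷ 0.44704 = 8.914 mph.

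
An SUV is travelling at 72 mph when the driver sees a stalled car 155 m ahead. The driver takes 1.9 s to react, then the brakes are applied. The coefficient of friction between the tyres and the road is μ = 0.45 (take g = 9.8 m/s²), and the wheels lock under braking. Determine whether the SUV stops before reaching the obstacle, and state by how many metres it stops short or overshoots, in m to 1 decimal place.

No — it overshoots by 23.6 m

72 mph × 0.44704 = 32.1869 m/s.
a = μg = 0.45 × 9.8 = 4.410 m/s².
Reaction distance = 32.1869 × 1.9 = 61.155 m.
Braking distance = v²/(2a) = 1035.997 / 8.820 = 117.460 m.
Total stopping distance = 61.155 + 117.460 = 178.615 m, vs 155 m available — it cannot stop in time and overshoots by 178.615 − 155 = 23.615 m.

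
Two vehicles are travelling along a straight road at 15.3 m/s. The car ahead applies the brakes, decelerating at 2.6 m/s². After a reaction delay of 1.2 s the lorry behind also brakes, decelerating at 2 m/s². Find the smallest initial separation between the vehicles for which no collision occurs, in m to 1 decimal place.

Leader travels v²/(2a_L) = 234.090 / 5.200 = 45.017 m before stopping.
Follower covers v·t_r = 15.3000 × 1.2 = 18.360 m while reacting, then v²/(2a_F) = 234.090 / 4.000 = 58.523 m while braking, for a total of 18.360 + 58.523 = 76.883 m.
Since a_F ≤ a_L and the follower starts braking later, the follower is never slower than the leader, so the closest approach is when both have stopped.
Minimum gap = 76.883 − 45.017 = 31.866 m.

Minimum gap ≈ 31.9 m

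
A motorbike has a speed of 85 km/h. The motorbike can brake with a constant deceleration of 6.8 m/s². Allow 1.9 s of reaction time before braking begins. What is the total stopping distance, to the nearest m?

Total stopping distance ≈ 86 m

85 km/h ÷ 3.6 = 23.6111 m/s.
Reaction distance = v·t_r = 23.6111 × 1.9 = 44.861 m.
Braking distance = v²/(2a) = 23.6111² / (2 × 6.800) = 557.484 / 13.600 = 40.991 m.
Total = 44.861 + 40.991 = 85.852 m.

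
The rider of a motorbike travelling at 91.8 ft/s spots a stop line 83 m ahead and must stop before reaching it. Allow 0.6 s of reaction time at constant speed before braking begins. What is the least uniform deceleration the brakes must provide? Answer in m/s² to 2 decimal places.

91.8 ft/s × 0.3048 = 27.9806 m/s.
Distance covered during reaction = 27.9806 × 0.6 = 16.788 m.
Distance available for braking: 83 − 16.788 = 66.212 m.
v² = 2a·d ⇒ a = v²/(2d) = 27.9806² / (2 × 66.212) = 782.914 / 132.424 = 5.9122 m/s².

Required deceleration ≈ 5.91 m/s²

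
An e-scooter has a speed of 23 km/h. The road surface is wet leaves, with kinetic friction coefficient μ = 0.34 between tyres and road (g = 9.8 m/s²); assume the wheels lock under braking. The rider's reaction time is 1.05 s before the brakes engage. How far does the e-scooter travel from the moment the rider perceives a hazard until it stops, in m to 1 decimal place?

Total stopping distance ≈ 12.8 m

23 km/h ÷ 3.6 = 6.3889 m/s.
a = μg = 0.34 × 9.8 = 3.332 m/s².
Reaction distance = v·t_r = 6.3889 × 1.05 = 6.708 m.
Braking distance = v²/(2a) = 6.3889² / (2 × 3.332) = 40.818 / 6.664 = 6.125 m.
Total = 6.708 + 6.125 = 12.833 m.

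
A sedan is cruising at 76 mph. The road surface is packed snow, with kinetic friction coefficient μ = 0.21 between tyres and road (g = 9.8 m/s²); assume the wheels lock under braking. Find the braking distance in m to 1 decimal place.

Braking distance ≈ 280.4 m

76 mph × 0.44704 = 33.9750 m/s.
a = μg = 0.21 × 9.8 = 2.058 m/s².
Braking distance = v²/(2a) = 33.9750² / (2 × 2.058) = 1154.301 / 4.116 = 280.442 m.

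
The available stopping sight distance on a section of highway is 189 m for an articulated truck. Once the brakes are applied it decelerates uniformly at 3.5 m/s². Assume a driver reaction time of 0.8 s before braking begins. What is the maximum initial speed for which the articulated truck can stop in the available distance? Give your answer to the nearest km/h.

Maximum speed ≈ 121 km/h

Stopping distance: v·t_r + v²/(2a) = 189 with t_r = 0.8 s and a = 3.500 m/s².
So v² + 5.600 v − 1323.00 = 0.
Positive root: v = −a·t_r + √((a·t_r)² + 2a·d) = −2.800 + √(7.840 + 1323.00) = 33.6807 m/s.
33.6807 m/s × 3.6 = 121.251 km/h.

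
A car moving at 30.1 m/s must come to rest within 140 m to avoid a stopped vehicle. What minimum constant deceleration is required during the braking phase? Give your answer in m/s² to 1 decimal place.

v² = 2a·d ⇒ a = v²/(2d) = 30.1000² / (2 × 140.000) = 906.010 / 280.000 = 3.2357 m/s².

Required deceleration ≈ 3.2 m/s²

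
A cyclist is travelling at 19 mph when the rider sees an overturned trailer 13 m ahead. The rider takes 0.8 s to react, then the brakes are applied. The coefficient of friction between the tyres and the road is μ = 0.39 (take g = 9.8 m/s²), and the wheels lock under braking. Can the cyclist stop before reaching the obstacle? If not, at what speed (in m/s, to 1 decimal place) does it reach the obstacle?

19 mph × 0.44704 = 8.4938 m/s.
a = μg = 0.39 × 9.8 = 3.822 m/s².
Reaction distance = 8.4938 × 0.8 = 6.795 m.
Braking distance needed to stop: v²/(2a) = 72.145 / 7.644 = 9.438 m, so total needed = 6.795 + 9.438 = 16.233 m > 13 m — it cannot stop.
Distance remaining when braking begins: 13 − 6.795 = 6.205 m.
v² = v₀² − 2a·d = 72.145 − 2 × 3.822 × 6.205 = 24.714 m²/s².
v = √24.714 = 4.971 m/s.

No — it strikes the obstacle at 5.0 m/s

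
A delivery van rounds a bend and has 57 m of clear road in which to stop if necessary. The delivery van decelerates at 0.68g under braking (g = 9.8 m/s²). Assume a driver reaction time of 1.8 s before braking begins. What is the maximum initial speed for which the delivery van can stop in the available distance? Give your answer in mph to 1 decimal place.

Maximum speed ≈ 40.4 mph

a = 0.68 × 9.8 = 6.664 m/s².
Stopping distance: v·t_r + v²/(2a) = 57 with t_r = 1.8 s and a = 6.664 m/s².
So v² + 23.990 v − 759.70 = 0.
Positive root: v = −a·t_r + √((a·t_r)² + 2a·d) = −11.995 + √(143.880 + 759.70) = 18.0646 m/s.
18.0646 m/s ÷ 0.44704 = 40.409 mph.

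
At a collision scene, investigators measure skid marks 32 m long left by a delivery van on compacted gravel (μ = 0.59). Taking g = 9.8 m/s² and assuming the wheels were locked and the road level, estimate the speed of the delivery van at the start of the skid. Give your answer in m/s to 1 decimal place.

Deceleration a = μg = 0.59 × 9.8 = 5.782 m/s².
v = √(2a·d) = √(2 × 5.782 × 32) = √370.048 = 19.2366 m/s.

Initial speed ≈ 19.2 m/s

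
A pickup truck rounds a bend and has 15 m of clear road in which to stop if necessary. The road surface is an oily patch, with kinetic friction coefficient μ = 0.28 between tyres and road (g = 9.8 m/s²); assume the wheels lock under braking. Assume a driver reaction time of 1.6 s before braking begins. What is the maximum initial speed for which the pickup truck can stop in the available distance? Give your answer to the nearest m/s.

a = μg = 0.28 × 9.8 = 2.744 m/s².
Stopping distance: v·t_r + v²/(2a) = 15 with t_r = 1.6 s and a = 2.744 m/s².
So v² + 8.781 v − 82.32 = 0.
Positive root: v = −a·t_r + √((a·t_r)² + 2a·d) = −4.390 + √(19.272 + 82.32) = 5.6893 m/s.

Maximum speed ≈ 6 m/s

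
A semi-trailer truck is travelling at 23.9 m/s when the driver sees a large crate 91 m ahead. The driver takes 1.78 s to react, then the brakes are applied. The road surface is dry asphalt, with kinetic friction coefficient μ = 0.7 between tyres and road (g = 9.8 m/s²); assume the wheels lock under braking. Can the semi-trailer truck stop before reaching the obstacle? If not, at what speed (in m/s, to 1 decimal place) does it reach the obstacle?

Yes — it stops about 6.8 m short of the obstacle, so it never reaches it

a = μg = 0.7 × 9.8 = 6.860 m/s².
Reaction distance = 23.9000 × 1.78 = 42.542 m.
Braking distance = v²/(2a) = 571.210 / 13.720 = 41.633 m.
Total stopping distance = 42.542 + 41.633 = 84.175 m, vs 91 m available — it stops with 91 − 84.175 = 6.825 m to spare.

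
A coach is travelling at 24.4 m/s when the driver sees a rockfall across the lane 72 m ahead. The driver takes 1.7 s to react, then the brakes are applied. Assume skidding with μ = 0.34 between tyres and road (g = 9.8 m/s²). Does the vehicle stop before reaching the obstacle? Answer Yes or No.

No

a = μg = 0.34 × 9.8 = 3.332 m/s².
Reaction distance = 24.4000 × 1.7 = 41.480 m.
Braking distance = v²/(2a) = 595.360 / 6.664 = 89.340 m.
Total stopping distance = 41.480 + 89.340 = 130.820 m, vs 72 m available — it cannot stop in time and overshoots by 130.820 − 72 = 58.820 m.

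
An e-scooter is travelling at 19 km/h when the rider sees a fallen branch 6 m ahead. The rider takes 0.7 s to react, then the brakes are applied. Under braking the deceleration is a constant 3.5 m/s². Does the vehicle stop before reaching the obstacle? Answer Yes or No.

No

19 km/h ÷ 3.6 = 5.2778 m/s.
Reaction distance = 5.2778 × 0.7 = 3.694 m.
Braking distance = v²/(2a) = 27.855 / 7.000 = 3.979 m.
Total stopping distance = 3.694 + 3.979 = 7.673 m, vs 6 m available — it cannot stop in time and overshoots by 7.673 − 6 = 1.673 m.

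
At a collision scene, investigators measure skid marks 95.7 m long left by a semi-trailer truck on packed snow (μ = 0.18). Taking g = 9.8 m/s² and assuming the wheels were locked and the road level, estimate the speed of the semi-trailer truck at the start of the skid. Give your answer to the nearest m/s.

Initial speed ≈ 18 m/s

Deceleration a = μg = 0.18 × 9.8 = 1.764 m/s².
v = √(2a·d) = √(2 × 1.764 × 95.7) = √337.630 = 18.3747 m/s.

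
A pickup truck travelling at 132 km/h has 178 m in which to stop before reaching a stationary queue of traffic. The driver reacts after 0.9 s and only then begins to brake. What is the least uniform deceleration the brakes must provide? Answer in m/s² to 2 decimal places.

132 km/h ÷ 3.6 = 36.6667 m/s.
Distance covered during reaction = 36.6667 × 0.9 = 33.000 m.
Distance available for braking: 178 − 33.000 = 145.000 m.
v² = 2a·d ⇒ a = v²/(2d) = 36.6667² / (2 × 145.000) = 1344.447 / 290.000 = 4.6360 m/s².

Required deceleration ≈ 4.64 m/s²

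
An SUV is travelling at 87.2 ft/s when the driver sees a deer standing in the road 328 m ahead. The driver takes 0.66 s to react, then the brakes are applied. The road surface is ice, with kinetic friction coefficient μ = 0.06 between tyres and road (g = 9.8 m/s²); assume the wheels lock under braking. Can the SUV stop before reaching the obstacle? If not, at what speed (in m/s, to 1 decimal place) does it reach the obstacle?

87.2 ft/s × 0.3048 = 26.5786 m/s.
a = μg = 0.06 × 9.8 = 0.588 m/s².
Reaction distance = 26.5786 × 0.66 = 17.542 m.
Braking distance needed to stop: v²/(2a) = 706.422 / 1.176 = 600.699 m, so total needed = 17.542 + 600.699 = 618.241 m > 328 m — it cannot stop.
Distance remaining when braking begins: 328 − 17.542 = 310.458 m.
v² = v₀² − 2a·d = 706.422 − 2 × 0.588 × 310.458 = 341.323 m²/s².
v = √341.323 = 18.475 m/s.

No — it strikes the obstacle at 18.5 m/s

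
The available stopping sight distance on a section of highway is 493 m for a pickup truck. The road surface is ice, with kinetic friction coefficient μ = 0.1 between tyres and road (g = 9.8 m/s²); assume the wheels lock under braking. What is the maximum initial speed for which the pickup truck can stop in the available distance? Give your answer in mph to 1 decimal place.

Maximum speed ≈ 69.5 mph

a = μg = 0.1 × 9.8 = 0.980 m/s².
v²/(2a) = d ⇒ v = √(2 × 0.980 × 493) = √966.28 = 31.0850 m/s.
31.0850 m/s ÷ 0.44704 = 69.535 mph.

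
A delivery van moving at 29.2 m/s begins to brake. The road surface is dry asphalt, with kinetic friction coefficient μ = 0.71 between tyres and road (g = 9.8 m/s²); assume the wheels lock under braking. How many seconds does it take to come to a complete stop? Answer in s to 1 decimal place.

Braking time ≈ 4.2 s

a = μg = 0.71 × 9.8 = 6.958 m/s².
Braking time = v/a = 29.2000 / 6.958 = 4.197 s.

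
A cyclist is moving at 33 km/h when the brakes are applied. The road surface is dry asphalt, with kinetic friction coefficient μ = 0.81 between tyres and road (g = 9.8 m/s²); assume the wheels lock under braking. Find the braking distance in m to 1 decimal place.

Braking distance ≈ 5.3 m

33 km/h ÷ 3.6 = 9.1667 m/s.
a = μg = 0.81 × 9.8 = 7.938 m/s².
Braking distance = v²/(2a) = 9.1667² / (2 × 7.938) = 84.028 / 15.876 = 5.293 m.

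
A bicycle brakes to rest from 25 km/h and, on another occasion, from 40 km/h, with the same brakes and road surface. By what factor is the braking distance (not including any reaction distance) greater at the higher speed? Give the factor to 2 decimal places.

Braking distance d = v²/(2a), so with a fixed, d ∝ v².
Factor = (40/25)² = 1.6000² = 2.5600.

Factor ≈ 2.56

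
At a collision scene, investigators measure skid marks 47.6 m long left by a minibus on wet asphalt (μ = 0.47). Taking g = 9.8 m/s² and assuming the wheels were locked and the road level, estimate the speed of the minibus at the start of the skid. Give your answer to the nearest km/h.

Deceleration a = μg = 0.47 × 9.8 = 4.606 m/s².
v = √(2a·d) = √(2 × 4.606 × 47.6) = √438.491 = 20.9402 m/s.
= 20.9402 × 3.6 = 75.385 km/h.

Initial speed ≈ 75 km/h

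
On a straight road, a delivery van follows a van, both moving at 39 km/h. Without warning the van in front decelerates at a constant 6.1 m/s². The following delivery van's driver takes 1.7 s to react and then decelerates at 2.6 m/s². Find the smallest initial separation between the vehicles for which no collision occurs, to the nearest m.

39 km/h ÷ 3.6 = 10.8333 m/s.
Leader travels v²/(2a_L) = 117.360 / 12.200 = 9.620 m before stopping.
Follower covers v·t_r = 10.8333 × 1.7 = 18.417 m while reacting, then v²/(2a_F) = 117.360 / 5.200 = 22.569 m while braking, for a total of 18.417 + 22.569 = 40.986 m.
Since a_F ≤ a_L and the follower starts braking later, the follower is never slower than the leader, so the closest approach is when both have stopped.
Minimum gap = 40.986 − 9.620 = 31.366 m.

Minimum gap ≈ 31 m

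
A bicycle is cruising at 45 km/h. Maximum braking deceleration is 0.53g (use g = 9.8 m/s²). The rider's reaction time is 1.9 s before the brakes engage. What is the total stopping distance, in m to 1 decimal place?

Total stopping distance ≈ 38.8 m

45 km/h ÷ 3.6 = 12.5000 m/s.
a = 0.53 × 9.8 = 5.194 m/s².
Reaction distance = v·t_r = 12.5000 × 1.9 = 23.750 m.
Braking distance = v²/(2a) = 12.5000² / (2 × 5.194) = 156.250 / 10.388 = 15.041 m.
Total = 23.750 + 15.041 = 38.791 m.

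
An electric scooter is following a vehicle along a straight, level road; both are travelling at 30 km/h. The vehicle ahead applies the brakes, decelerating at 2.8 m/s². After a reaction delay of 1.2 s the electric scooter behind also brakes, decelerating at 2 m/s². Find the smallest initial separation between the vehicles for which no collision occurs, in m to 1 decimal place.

Minimum gap ≈ 15.0 m

30 km/h ÷ 3.6 = 8.3333 m/s.
Leader travels v²/(2a_L) = 69.444 / 5.600 = 12.401 m before stopping.
Follower covers v·t_r = 8.3333 × 1.2 = 10.000 m while reacting, then v²/(2a_F) = 69.444 / 4.000 = 17.361 m while braking, for a total of 10.000 + 17.361 = 27.361 m.
Since a_F ≤ a_L and the follower starts braking later, the follower is never slower than the leader, so the closest approach is when both have stopped.
Minimum gap = 27.361 − 12.401 = 14.960 m.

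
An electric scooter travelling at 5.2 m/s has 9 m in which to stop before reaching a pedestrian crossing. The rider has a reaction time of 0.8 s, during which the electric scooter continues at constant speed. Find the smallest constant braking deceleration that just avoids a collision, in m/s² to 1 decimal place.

Distance covered during reaction = 5.2000 × 0.8 = 4.160 m.
Distance available for braking: 9 − 4.160 = 4.840 m.
v² = 2a·d ⇒ a = v²/(2d) = 5.2000² / (2 × 4.840) = 27.040 / 9.680 = 2.7934 m/s².

Required deceleration ≈ 2.8 m/s²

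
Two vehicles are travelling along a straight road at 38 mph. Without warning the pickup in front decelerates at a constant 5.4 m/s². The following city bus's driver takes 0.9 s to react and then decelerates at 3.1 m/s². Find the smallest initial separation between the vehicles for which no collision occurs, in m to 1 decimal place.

38 mph × 0.44704 = 16.9875 m/s.
Leader travels v²/(2a_L) = 288.575 / 10.800 = 26.720 m before stopping.
Follower covers v·t_r = 16.9875 × 0.9 = 15.289 m while reacting, then v²/(2a_F) = 288.575 / 6.200 = 46.544 m while braking, for a total of 15.289 + 46.544 = 61.833 m.
Since a_F ≤ a_L and the follower starts braking later, the follower is never slower than the leader, so the closest approach is when both have stopped.
Minimum gap = 61.833 − 26.720 = 35.113 m.

Minimum gap ≈ 35.1 m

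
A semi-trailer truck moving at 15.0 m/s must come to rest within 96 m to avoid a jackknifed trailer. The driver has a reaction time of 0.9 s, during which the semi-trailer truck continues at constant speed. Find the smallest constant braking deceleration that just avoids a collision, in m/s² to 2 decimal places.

Required deceleration ≈ 1.36 m/s²

Distance covered during reaction = 15.0000 × 0.9 = 13.500 m.
Distance available for braking: 96 − 13.500 = 82.500 m.
v² = 2a·d ⇒ a = v²/(2d) = 15.0000² / (2 × 82.500) = 225.000 / 165.000 = 1.3636 m/s².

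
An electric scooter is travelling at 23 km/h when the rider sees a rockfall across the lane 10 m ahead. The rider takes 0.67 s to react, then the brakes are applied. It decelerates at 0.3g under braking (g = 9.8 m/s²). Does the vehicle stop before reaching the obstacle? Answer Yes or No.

23 km/h ÷ 3.6 = 6.3889 m/s.
a = 0.3 × 9.8 = 2.940 m/s².
Reaction distance = 6.3889 × 0.67 = 4.281 m.
Braking distance = v²/(2a) = 40.818 / 5.880 = 6.942 m.
Total stopping distance = 4.281 + 6.942 = 11.223 m, vs 10 m available — it cannot stop in time and overshoots by 11.223 − 10 = 1.223 m.

No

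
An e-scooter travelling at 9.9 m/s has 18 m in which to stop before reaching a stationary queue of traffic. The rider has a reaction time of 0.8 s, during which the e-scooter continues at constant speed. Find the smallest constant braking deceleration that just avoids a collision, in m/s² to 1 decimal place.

Required deceleration ≈ 4.9 m/s²

Distance covered during reaction = 9.9000 × 0.8 = 7.920 m.
Distance available for braking: 18 − 7.920 = 10.080 m.
v² = 2a·d ⇒ a = v²/(2d) = 9.9000² / (2 × 10.080) = 98.010 / 20.160 = 4.8616 m/s².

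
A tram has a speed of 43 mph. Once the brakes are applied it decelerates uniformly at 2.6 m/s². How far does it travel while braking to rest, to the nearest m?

Braking distance ≈ 71 m

43 mph × 0.44704 = 19.2227 m/s.
Braking distance = v²/(2a) = 19.2227² / (2 × 2.600) = 369.512 / 5.200 = 71.060 m.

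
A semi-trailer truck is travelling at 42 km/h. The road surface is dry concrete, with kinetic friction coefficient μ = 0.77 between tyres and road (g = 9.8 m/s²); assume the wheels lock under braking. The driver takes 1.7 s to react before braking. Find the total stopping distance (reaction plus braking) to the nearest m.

42 km/h ÷ 3.6 = 11.6667 m/s.
a = μg = 0.77 × 9.8 = 7.546 m/s².
Reaction distance = v·t_r = 11.6667 × 1.7 = 19.833 m.
Braking distance = v²/(2a) = 11.6667² / (2 × 7.546) = 136.112 / 15.092 = 9.019 m.
Total = 19.833 + 9.019 = 28.852 m.

Total stopping distance ≈ 29 m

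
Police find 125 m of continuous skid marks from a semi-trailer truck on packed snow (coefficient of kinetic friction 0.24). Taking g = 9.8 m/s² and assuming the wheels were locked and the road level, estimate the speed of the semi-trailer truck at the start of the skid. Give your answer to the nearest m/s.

Deceleration a = μg = 0.24 × 9.8 = 2.352 m/s².
v = √(2a·d) = √(2 × 2.352 × 125) = √588.000 = 24.2487 m/s.

Initial speed ≈ 24 m/s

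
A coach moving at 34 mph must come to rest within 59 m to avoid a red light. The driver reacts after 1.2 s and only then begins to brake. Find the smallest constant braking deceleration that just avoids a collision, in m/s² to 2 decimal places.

Required deceleration ≈ 2.83 m/s²

34 mph × 0.44704 = 15.1994 m/s.
Distance covered during reaction = 15.1994 × 1.2 = 18.239 m.
Distance available for braking: 59 − 18.239 = 40.761 m.
v² = 2a·d ⇒ a = v²/(2d) = 15.1994² / (2 × 40.761) = 231.022 / 81.522 = 2.8339 m/s².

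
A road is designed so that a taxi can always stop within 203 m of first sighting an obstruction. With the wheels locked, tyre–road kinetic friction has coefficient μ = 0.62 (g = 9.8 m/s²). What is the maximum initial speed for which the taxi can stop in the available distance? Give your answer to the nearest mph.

Maximum speed ≈ 111 mph

a = μg = 0.62 × 9.8 = 6.076 m/s².
v²/(2a) = d ⇒ v = √(2 × 6.076 × 203) = √2466.86 = 49.6675 m/s.
49.6675 m/s ÷ 0.44704 = 111.103 mph.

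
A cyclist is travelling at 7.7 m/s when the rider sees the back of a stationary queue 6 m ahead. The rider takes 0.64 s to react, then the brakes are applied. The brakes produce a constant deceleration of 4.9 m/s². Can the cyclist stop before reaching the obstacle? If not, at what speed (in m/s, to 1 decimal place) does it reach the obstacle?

Reaction distance = 7.7000 × 0.64 = 4.928 m.
Braking distance needed to stop: v²/(2a) = 59.290 / 9.800 = 6.050 m, so total needed = 4.928 + 6.050 = 10.978 m > 6 m — it cannot stop.
Distance remaining when braking begins: 6 − 4.928 = 1.072 m.
v² = v₀² − 2a·d = 59.290 − 2 × 4.900 × 1.072 = 48.784 m²/s².
v = √48.784 = 6.985 m/s.

No — it strikes the obstacle at 7.0 m/s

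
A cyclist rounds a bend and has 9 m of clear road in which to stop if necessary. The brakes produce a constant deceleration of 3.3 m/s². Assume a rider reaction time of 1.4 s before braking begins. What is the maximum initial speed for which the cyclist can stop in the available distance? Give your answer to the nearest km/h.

Maximum speed ≈ 16 km/h

Stopping distance: v·t_r + v²/(2a) = 9 with t_r = 1.4 s and a = 3.300 m/s².
So v² + 9.240 v − 59.40 = 0.
Positive root: v = −a·t_r + √((a·t_r)² + 2a·d) = −4.620 + √(21.344 + 59.40) = 4.3658 m/s.
4.3658 m/s × 3.6 = 15.717 km/h.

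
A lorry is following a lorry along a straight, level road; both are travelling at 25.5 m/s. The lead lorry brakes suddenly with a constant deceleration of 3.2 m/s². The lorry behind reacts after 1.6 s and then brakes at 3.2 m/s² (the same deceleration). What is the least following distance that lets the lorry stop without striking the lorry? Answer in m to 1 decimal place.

Leader travels v²/(2a_L) = 650.250 / 6.400 = 101.602 m before stopping.
Follower covers v·t_r = 25.5000 × 1.6 = 40.800 m while reacting, then v²/(2a_F) = 650.250 / 6.400 = 101.602 m while braking, for a total of 40.800 + 101.602 = 142.402 m.
Since a_F ≤ a_L and the follower starts braking later, the follower is never slower than the leader, so the closest approach is when both have stopped.
Minimum gap = 142.402 − 101.602 = 40.800 m.

Minimum gap ≈ 40.8 m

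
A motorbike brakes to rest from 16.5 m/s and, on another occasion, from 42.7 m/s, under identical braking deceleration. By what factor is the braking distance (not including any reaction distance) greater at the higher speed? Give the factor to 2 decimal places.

Braking distance d = v²/(2a), so with a fixed, d ∝ v².
Factor = (42.7/16.5)² = 2.5879² = 6.6972.

Factor ≈ 6.70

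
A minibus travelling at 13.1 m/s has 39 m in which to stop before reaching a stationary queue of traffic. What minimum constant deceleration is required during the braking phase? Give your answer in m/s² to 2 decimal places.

v² = 2a·d ⇒ a = v²/(2d) = 13.1000² / (2 × 39.000) = 171.610 / 78.000 = 2.2001 m/s².

Required deceleration ≈ 2.20 m/s²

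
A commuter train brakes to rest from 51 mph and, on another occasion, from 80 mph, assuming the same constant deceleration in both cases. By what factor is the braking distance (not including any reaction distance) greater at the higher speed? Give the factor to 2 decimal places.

Factor ≈ 2.46

Braking distance d = v²/(2a), so with a fixed, d ∝ v².
Factor = (80/51)² = 1.5686² = 2.4605.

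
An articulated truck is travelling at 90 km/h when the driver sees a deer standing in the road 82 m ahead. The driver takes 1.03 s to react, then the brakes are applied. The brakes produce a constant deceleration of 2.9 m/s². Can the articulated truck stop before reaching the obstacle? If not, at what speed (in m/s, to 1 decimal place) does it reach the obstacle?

No — it strikes the obstacle at 17.3 m/s

90 km/h ÷ 3.6 = 25.0000 m/s.
Reaction distance = 25.0000 × 1.03 = 25.750 m.
Braking distance needed to stop: v²/(2a) = 625.000 / 5.800 = 107.759 m, so total needed = 25.750 + 107.759 = 133.509 m > 82 m — it cannot stop.
Distance remaining when braking begins: 82 − 25.750 = 56.250 m.
v² = v₀² − 2a·d = 625.000 − 2 × 2.900 × 56.250 = 298.750 m²/s².
v = √298.750 = 17.284 m/s.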